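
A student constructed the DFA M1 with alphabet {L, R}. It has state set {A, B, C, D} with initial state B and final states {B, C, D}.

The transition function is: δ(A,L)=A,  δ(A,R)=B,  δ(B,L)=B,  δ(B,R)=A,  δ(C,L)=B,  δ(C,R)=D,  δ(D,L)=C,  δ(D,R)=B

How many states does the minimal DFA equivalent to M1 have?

Reachable states from the start: {A,B}. Unreachable: {C,D} — drop them.
Start with accepting vs non-accepting: {B} | {A}.
Stable partition: {B} | {A} — 2 equivalence classes.

2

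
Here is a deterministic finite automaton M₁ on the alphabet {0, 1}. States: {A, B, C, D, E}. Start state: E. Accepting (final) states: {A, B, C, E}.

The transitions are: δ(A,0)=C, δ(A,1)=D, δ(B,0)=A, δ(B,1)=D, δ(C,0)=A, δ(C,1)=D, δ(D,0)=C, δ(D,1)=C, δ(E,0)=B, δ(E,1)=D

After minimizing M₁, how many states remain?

2

Initial partition by acceptance: {A,B,C,E} | {D}.
Stable partition: {A,B,C,E} | {D} — 2 equivalence classes.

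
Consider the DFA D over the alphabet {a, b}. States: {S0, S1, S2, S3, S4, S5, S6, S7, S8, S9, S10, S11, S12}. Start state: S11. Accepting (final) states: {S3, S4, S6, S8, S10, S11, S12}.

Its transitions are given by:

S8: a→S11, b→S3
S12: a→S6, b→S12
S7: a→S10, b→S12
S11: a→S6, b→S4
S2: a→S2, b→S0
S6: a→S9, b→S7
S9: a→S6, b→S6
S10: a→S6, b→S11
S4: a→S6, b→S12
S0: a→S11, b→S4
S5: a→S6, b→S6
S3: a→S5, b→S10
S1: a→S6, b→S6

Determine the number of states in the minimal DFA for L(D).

First remove the unreachable states {S0,S1,S2,S3,S5,S8}; 7 states remain.
Initial partition by acceptance: {S4,S6,S10,S11,S12} | {S7,S9}.
Split {S4,S6,S10,S11,S12} by δ(·,a) → {S4,S10,S11,S12} and {S6}.
Refine {S7,S9} on symbol a: members go to different blocks, giving {S7} and {S9}.
No further refinement is possible. Final partition (4 blocks): {S4,S10,S11,S12} | {S7} | {S6} | {S9}.

4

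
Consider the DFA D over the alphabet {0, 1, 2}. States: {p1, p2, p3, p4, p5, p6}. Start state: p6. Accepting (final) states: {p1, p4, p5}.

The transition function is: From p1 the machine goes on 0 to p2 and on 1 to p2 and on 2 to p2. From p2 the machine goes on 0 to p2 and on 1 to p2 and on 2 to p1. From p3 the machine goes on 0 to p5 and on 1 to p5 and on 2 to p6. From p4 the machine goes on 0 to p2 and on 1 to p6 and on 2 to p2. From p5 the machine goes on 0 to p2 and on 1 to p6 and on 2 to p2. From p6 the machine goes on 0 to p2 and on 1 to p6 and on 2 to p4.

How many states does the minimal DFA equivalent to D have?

Reachable states from the start: {p1,p2,p4,p6}. Unreachable: {p3,p5} — drop them.
P0 = {p1,p4} | {p2,p6}.
The partition is now stable with 2 blocks: {p1,p4} | {p2,p6}.

2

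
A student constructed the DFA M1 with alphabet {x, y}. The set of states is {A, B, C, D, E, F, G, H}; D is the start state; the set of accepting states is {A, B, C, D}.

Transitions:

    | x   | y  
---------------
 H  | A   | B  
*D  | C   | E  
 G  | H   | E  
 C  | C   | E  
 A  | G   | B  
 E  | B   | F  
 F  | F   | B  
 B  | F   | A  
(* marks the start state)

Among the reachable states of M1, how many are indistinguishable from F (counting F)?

Initial partition by acceptance: {A,B,C,D} | {E,F,G,H}.
Refine {A,B,C,D} on symbol x: members go to different blocks, giving {A,B} and {C,D}.
Refine {E,F,G,H} on symbol x: members go to different blocks, giving {E,H} and {F,G}.
Split {E,H} by δ(·,y) → {E} and {H}.
On input x, block {F,G} splits into {F} and {G}.
On input x, block {A,B} splits into {A} and {B}.
The partition is now stable with 7 blocks: {A} | {E} | {C,D} | {F} | {H} | {G} | {B}.
The equivalence class containing F is {F}, of size 1.

1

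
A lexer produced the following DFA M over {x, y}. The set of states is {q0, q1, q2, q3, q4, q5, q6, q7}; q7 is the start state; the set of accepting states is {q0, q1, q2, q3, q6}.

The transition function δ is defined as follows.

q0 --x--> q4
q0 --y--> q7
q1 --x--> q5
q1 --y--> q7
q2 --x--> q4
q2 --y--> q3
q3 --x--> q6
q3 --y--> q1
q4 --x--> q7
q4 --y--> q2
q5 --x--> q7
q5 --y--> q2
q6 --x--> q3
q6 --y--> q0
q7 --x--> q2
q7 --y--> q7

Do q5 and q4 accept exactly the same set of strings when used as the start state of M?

Start with accepting vs non-accepting: {q0,q1,q2,q3,q6} | {q4,q5,q7}.
Split {q0,q1,q2,q3,q6} by δ(·,x) → {q0,q1,q2} and {q3,q6}.
Refine {q0,q1,q2} on symbol y: members go to different blocks, giving {q0,q1} and {q2}.
On input x, block {q4,q5,q7} splits into {q4,q5} and {q7}.
The partition is now stable with 5 blocks: {q0,q1} | {q4,q5} | {q3,q6} | {q2} | {q7}.
q5 and q4 lie in the same block of the stable partition, so they are equivalent — no string distinguishes them.

Yes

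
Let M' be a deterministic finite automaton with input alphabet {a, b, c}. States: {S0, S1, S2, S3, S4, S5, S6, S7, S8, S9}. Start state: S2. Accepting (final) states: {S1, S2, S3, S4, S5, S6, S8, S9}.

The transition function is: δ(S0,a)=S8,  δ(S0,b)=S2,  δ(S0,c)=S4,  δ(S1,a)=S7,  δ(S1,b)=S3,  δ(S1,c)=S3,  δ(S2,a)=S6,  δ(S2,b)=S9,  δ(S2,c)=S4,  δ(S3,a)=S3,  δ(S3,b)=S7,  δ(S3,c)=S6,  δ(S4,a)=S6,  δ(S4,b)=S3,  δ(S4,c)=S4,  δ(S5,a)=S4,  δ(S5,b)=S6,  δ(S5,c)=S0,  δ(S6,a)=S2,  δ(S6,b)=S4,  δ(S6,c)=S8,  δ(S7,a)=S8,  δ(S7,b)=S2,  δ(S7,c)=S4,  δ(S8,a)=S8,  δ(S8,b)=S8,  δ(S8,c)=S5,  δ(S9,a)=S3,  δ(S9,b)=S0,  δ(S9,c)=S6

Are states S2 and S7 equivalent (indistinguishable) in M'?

Reachable states from the start: {S0,S2,S3,S4,S5,S6,S7,S8,S9}. Unreachable: {S1} — drop them.
Start with accepting vs non-accepting: {S2,S3,S4,S5,S6,S8,S9} | {S0,S7}.
Refine {S2,S3,S4,S5,S6,S8,S9} on symbol b: members go to different blocks, giving {S2,S4,S5,S6,S8} and {S3,S9}.
Split {S2,S4,S5,S6,S8} by δ(·,b) → {S5,S6,S8} and {S2,S4}.
On input a, block {S5,S6,S8} splits into {S5,S6} and {S8}.
Refine {S5,S6} on symbol b: members go to different blocks, giving {S5} and {S6}.
No further refinement is possible. Final partition (6 blocks): {S5} | {S0,S7} | {S3,S9} | {S2,S4} | {S8} | {S6}.
S2 and S7 end up in different blocks, so they are distinguishable. For instance, the string 'ε' is accepted from only S2.

No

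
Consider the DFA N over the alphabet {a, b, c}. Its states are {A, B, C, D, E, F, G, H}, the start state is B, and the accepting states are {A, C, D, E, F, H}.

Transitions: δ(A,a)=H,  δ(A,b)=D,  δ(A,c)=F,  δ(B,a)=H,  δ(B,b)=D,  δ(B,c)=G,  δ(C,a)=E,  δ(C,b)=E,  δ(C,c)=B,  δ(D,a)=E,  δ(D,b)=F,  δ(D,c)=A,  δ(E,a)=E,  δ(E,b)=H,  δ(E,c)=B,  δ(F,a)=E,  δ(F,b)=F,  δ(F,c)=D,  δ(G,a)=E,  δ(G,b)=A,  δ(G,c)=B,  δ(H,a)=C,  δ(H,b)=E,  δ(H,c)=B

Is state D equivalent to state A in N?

Every state is reachable, so we keep all 8.
P0 = {A,C,D,E,F,H} | {B,G}.
Split {A,C,D,E,F,H} by δ(·,c) → {A,D,F} and {C,E,H}.
The partition is now stable with 3 blocks: {A,D,F} | {B,G} | {C,E,H}.
D and A lie in the same block of the stable partition, so they are equivalent — no string distinguishes them.

Yes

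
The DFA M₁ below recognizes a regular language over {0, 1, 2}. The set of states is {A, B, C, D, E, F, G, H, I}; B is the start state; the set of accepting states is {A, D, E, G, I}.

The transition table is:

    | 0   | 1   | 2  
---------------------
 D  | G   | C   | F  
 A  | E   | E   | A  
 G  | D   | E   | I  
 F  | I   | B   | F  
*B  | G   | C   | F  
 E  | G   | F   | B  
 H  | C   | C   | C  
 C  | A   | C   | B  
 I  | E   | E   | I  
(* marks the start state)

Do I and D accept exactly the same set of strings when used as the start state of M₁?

No

States {H} cannot be reached from the start state, so discard them.
P0 = {A,D,E,G,I} | {B,C,F}.
Refine {A,D,E,G,I} on symbol 1: members go to different blocks, giving {A,G,I} and {D,E}.
Stable partition: {A,G,I} | {B,C,F} | {D,E} — 3 equivalence classes.
I and D end up in different blocks, so they are distinguishable. For instance, the string '1' is accepted from only I.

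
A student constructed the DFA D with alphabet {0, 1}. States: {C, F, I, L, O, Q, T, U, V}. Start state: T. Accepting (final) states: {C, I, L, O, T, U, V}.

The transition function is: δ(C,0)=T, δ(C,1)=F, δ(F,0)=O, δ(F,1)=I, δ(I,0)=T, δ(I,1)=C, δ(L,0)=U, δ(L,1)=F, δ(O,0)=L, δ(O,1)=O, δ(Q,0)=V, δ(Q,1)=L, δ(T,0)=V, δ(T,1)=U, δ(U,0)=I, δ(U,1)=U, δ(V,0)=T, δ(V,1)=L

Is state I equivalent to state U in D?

No

States {Q} cannot be reached from the start state, so discard them.
Start with accepting vs non-accepting: {C,I,L,O,T,U,V} | {F}.
On input 1, block {C,I,L,O,T,U,V} splits into {I,O,T,U,V} and {C,L}.
On input 0, block {I,O,T,U,V} splits into {I,T,U,V} and {O}.
Split {I,T,U,V} by δ(·,1) → {I,V} and {T,U}.
The partition is now stable with 5 blocks: {I,V} | {F} | {C,L} | {O} | {T,U}.
I and U end up in different blocks, so they are distinguishable. For instance, the string '11' is accepted from only U.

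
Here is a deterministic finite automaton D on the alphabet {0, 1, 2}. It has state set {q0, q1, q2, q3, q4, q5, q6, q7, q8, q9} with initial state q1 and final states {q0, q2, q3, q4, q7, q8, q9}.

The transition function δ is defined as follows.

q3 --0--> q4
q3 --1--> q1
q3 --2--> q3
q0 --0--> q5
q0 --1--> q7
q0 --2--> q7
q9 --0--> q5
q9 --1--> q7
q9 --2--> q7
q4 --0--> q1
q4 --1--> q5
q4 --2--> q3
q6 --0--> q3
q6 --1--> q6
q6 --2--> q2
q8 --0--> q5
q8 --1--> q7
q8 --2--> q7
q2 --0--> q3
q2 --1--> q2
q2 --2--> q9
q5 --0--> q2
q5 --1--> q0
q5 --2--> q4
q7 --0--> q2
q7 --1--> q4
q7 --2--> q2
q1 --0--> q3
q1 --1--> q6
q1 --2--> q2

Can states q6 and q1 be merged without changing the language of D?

States {q8} cannot be reached from the start state, so discard them.
Initial partition by acceptance: {q0,q2,q3,q4,q7,q9} | {q1,q5,q6}.
On input 0, block {q0,q2,q3,q4,q7,q9} splits into {q0,q4,q9} and {q2,q3,q7}.
Refine {q0,q4,q9} on symbol 1: members go to different blocks, giving {q0,q9} and {q4}.
Refine {q1,q5,q6} on symbol 1: members go to different blocks, giving {q1,q6} and {q5}.
On input 0, block {q2,q3,q7} splits into {q2,q7} and {q3}.
Refine {q2,q7} on symbol 0: members go to different blocks, giving {q2} and {q7}.
Stable partition: {q0,q9} | {q1,q6} | {q2} | {q4} | {q5} | {q3} | {q7} — 7 equivalence classes.
q6 and q1 lie in the same block of the stable partition, so they are equivalent — no string distinguishes them.

Yes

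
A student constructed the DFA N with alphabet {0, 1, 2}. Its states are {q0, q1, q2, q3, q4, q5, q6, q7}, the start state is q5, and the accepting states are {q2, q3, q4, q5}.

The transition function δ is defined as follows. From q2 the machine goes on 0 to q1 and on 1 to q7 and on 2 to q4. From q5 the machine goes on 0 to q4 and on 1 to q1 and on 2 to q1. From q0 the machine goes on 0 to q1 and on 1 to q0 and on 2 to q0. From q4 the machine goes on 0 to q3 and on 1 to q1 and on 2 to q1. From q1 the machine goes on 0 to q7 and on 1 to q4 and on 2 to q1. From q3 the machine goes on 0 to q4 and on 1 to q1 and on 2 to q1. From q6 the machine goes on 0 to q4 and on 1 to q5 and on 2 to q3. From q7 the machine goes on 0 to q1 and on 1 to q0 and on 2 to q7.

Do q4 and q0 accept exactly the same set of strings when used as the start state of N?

Reachable states from the start: {q0,q1,q3,q4,q5,q7}. Unreachable: {q2,q6} — drop them.
Initial partition by acceptance: {q3,q4,q5} | {q0,q1,q7}.
Refine {q0,q1,q7} on symbol 1: members go to different blocks, giving {q0,q7} and {q1}.
No further refinement is possible. Final partition (3 blocks): {q3,q4,q5} | {q0,q7} | {q1}.
q4 and q0 end up in different blocks, so they are distinguishable. For instance, the string 'ε' is accepted from only q4.

No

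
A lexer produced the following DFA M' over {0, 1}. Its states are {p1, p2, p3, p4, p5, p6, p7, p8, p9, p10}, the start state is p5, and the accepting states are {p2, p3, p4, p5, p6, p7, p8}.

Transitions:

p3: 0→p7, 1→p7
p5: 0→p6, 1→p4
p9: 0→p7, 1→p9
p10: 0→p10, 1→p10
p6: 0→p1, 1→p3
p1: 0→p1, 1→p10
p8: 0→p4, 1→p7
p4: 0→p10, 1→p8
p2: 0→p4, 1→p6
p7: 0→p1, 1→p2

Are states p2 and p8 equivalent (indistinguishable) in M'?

Reachable states from the start: {p1,p2,p3,p4,p5,p6,p7,p8,p10}. Unreachable: {p9} — drop them.
P0 = {p2,p3,p4,p5,p6,p7,p8} | {p1,p10}.
Split {p2,p3,p4,p5,p6,p7,p8} by δ(·,0) → {p2,p3,p5,p8} and {p4,p6,p7}.
Stable partition: {p2,p3,p5,p8} | {p1,p10} | {p4,p6,p7} — 3 equivalence classes.
p2 and p8 lie in the same block of the stable partition, so they are equivalent — no string distinguishes them.

Yes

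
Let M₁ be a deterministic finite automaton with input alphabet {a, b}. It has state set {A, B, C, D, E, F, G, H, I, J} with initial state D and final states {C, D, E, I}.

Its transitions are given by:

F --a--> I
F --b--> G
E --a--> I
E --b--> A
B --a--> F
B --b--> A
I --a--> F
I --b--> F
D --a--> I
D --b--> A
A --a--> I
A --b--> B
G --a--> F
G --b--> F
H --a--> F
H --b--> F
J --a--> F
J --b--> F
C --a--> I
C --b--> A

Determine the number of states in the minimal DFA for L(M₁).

States {C,E,H,J} cannot be reached from the start state, so discard them.
Initial partition by acceptance: {D,I} | {A,B,F,G}.
Split {D,I} by δ(·,a) → {D} and {I}.
Split {A,B,F,G} by δ(·,a) → {A,F} and {B,G}.
Stable partition: {D} | {A,F} | {I} | {B,G} — 4 equivalence classes.

4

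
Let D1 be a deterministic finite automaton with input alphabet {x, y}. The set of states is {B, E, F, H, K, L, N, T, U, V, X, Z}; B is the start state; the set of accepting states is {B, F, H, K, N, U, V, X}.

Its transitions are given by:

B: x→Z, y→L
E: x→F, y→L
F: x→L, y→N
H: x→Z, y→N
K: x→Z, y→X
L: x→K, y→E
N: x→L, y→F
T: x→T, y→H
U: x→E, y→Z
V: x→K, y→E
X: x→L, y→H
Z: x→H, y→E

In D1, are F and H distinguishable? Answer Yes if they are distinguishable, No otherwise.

Reachable states from the start: {B,E,F,H,K,L,N,X,Z}. Unreachable: {T,U,V} — drop them.
Initial partition by acceptance: {B,F,H,K,N,X} | {E,L,Z}.
On input y, block {B,F,H,K,N,X} splits into {F,H,K,N,X} and {B}.
The partition is now stable with 3 blocks: {F,H,K,N,X} | {E,L,Z} | {B}.
F and H lie in the same block of the stable partition, so they are equivalent — no string distinguishes them.

No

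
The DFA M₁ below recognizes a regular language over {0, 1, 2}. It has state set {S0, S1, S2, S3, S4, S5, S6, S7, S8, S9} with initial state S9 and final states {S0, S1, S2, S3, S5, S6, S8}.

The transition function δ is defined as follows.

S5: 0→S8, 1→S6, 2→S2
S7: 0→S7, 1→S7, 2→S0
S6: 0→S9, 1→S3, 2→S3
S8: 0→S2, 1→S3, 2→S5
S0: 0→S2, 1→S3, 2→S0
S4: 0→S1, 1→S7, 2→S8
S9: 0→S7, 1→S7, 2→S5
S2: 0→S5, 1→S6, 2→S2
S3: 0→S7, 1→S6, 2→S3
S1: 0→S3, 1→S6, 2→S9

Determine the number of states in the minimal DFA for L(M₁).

3

Reachable states from the start: {S0,S2,S3,S5,S6,S7,S8,S9}. Unreachable: {S1,S4} — drop them.
Initial partition by acceptance: {S0,S2,S3,S5,S6,S8} | {S7,S9}.
Refine {S0,S2,S3,S5,S6,S8} on symbol 0: members go to different blocks, giving {S0,S2,S5,S8} and {S3,S6}.
Stable partition: {S0,S2,S5,S8} | {S7,S9} | {S3,S6} — 3 equivalence classes.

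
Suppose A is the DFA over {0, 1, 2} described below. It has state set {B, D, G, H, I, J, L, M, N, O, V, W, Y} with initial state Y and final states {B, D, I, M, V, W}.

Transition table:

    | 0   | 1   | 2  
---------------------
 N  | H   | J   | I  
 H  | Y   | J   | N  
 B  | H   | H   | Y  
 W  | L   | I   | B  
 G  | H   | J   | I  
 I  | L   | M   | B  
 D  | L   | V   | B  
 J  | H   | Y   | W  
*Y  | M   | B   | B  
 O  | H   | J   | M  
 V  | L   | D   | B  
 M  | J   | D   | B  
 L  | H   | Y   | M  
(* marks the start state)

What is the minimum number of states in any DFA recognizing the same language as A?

First remove the unreachable states {G,O}; 11 states remain.
Initial partition by acceptance: {B,D,I,M,V,W} | {H,J,L,N,Y}.
Split {B,D,I,M,V,W} by δ(·,1) → {D,I,M,V,W} and {B}.
On input 0, block {H,J,L,N,Y} splits into {H,J,L,N} and {Y}.
Refine {H,J,L,N} on symbol 0: members go to different blocks, giving {J,L,N} and {H}.
On input 1, block {J,L,N} splits into {J,L} and {N}.
The partition is now stable with 6 blocks: {D,I,M,V,W} | {J,L} | {B} | {Y} | {H} | {N}.

6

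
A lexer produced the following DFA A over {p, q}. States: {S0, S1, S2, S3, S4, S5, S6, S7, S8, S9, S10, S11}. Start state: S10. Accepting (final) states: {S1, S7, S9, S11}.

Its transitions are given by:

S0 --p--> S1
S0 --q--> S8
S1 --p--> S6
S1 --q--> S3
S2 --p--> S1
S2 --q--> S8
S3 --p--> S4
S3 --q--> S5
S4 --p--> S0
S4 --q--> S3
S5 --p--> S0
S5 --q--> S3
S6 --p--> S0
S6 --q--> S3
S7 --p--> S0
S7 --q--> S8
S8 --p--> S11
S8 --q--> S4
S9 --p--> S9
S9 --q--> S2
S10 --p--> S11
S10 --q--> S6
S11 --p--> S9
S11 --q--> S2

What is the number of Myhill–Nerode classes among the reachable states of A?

States {S7} cannot be reached from the start state, so discard them.
P0 = {S1,S9,S11} | {S0,S2,S3,S4,S5,S6,S8,S10}.
Refine {S1,S9,S11} on symbol p: members go to different blocks, giving {S9,S11} and {S1}.
Refine {S0,S2,S3,S4,S5,S6,S8,S10} on symbol p: members go to different blocks, giving {S3,S4,S5,S6} and {S0,S2} and {S8,S10}.
On input p, block {S3,S4,S5,S6} splits into {S4,S5,S6} and {S3}.
The partition is now stable with 6 blocks: {S9,S11} | {S4,S5,S6} | {S1} | {S0,S2} | {S8,S10} | {S3}.

6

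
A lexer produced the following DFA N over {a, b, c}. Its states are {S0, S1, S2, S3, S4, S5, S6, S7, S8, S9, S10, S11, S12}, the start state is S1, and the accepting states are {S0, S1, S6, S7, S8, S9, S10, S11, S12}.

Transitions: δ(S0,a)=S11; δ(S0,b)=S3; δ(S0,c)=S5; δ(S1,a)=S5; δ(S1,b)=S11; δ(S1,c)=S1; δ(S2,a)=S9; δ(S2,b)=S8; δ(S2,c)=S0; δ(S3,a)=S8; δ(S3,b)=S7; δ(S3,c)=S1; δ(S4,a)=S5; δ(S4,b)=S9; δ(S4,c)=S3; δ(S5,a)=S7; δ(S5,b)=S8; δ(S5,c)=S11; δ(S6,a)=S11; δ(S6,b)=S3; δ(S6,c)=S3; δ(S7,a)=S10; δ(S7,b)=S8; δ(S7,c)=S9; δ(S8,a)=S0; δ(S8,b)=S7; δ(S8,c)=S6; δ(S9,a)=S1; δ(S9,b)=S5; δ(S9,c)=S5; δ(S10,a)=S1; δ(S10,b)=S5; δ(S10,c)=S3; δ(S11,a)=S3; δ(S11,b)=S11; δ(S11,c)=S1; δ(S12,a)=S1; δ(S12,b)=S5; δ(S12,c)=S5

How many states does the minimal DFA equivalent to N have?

States {S2,S4,S12} cannot be reached from the start state, so discard them.
Initial partition by acceptance: {S0,S1,S6,S7,S8,S9,S10,S11} | {S3,S5}.
Split {S0,S1,S6,S7,S8,S9,S10,S11} by δ(·,a) → {S0,S6,S7,S8,S9,S10} and {S1,S11}.
On input a, block {S0,S6,S7,S8,S9,S10} splits into {S0,S6,S9,S10} and {S7,S8}.
The partition is now stable with 4 blocks: {S0,S6,S9,S10} | {S3,S5} | {S1,S11} | {S7,S8}.

4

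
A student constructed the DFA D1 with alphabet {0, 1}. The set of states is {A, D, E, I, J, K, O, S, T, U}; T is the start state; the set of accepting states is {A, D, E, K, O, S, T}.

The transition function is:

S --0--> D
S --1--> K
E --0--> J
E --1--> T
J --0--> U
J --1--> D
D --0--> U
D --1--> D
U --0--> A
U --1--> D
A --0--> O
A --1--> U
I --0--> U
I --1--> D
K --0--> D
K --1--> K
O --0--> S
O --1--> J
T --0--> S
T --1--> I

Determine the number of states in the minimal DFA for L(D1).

Reachable states from the start: {A,D,I,J,K,O,S,T,U}. Unreachable: {E} — drop them.
Start with accepting vs non-accepting: {A,D,K,O,S,T} | {I,J,U}.
Refine {A,D,K,O,S,T} on symbol 0: members go to different blocks, giving {A,K,O,S,T} and {D}.
Refine {A,K,O,S,T} on symbol 0: members go to different blocks, giving {A,O,T} and {K,S}.
Refine {A,O,T} on symbol 0: members go to different blocks, giving {O,T} and {A}.
Split {I,J,U} by δ(·,0) → {I,J} and {U}.
Stable partition: {O,T} | {I,J} | {D} | {K,S} | {A} | {U} — 6 equivalence classes.

6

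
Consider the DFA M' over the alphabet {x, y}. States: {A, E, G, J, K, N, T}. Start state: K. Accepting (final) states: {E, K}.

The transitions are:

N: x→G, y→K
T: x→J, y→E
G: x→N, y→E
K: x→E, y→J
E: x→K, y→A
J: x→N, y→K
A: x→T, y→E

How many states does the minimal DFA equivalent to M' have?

2

All states are reachable from the start state.
Start with accepting vs non-accepting: {E,K} | {A,G,J,N,T}.
The partition is now stable with 2 blocks: {E,K} | {A,G,J,N,T}.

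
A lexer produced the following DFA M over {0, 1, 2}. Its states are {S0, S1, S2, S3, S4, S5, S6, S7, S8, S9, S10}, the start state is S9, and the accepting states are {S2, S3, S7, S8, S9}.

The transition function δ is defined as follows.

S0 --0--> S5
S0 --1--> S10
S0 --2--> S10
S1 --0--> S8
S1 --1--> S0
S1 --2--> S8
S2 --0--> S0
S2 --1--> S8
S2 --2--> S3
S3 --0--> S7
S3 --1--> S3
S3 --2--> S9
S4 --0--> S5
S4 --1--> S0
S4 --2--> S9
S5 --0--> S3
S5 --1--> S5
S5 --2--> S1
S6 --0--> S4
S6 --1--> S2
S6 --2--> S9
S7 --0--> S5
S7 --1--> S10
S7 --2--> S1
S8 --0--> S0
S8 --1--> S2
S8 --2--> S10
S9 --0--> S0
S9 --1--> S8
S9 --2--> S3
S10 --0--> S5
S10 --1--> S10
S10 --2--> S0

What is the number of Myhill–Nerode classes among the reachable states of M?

Reachable states from the start: {S0,S1,S2,S3,S5,S7,S8,S9,S10}. Unreachable: {S4,S6} — drop them.
P0 = {S2,S3,S7,S8,S9} | {S0,S1,S5,S10}.
On input 0, block {S2,S3,S7,S8,S9} splits into {S2,S7,S8,S9} and {S3}.
Refine {S2,S7,S8,S9} on symbol 1: members go to different blocks, giving {S2,S8,S9} and {S7}.
Refine {S2,S8,S9} on symbol 2: members go to different blocks, giving {S2,S9} and {S8}.
Refine {S0,S1,S5,S10} on symbol 0: members go to different blocks, giving {S0,S10} and {S1} and {S5}.
Stable partition: {S2,S9} | {S0,S10} | {S3} | {S7} | {S8} | {S1} | {S5} — 7 equivalence classes.

7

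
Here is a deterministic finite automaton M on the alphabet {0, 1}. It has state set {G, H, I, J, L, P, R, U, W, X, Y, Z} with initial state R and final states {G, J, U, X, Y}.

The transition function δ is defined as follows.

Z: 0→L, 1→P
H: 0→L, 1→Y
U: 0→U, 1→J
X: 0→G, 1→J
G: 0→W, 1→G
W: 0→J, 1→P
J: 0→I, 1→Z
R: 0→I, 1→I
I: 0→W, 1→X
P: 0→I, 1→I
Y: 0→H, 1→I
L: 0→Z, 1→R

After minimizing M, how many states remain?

First remove the unreachable states {H,U,Y}; 9 states remain.
Initial partition by acceptance: {G,J,X} | {I,L,P,R,W,Z}.
Refine {G,J,X} on symbol 0: members go to different blocks, giving {G,J} and {X}.
On input 1, block {G,J} splits into {G} and {J}.
Refine {I,L,P,R,W,Z} on symbol 0: members go to different blocks, giving {I,L,P,R,Z} and {W}.
On input 0, block {I,L,P,R,Z} splits into {L,P,R,Z} and {I}.
Refine {L,P,R,Z} on symbol 0: members go to different blocks, giving {L,Z} and {P,R}.
No further refinement is possible. Final partition (7 blocks): {G} | {L,Z} | {X} | {J} | {W} | {I} | {P,R}.

7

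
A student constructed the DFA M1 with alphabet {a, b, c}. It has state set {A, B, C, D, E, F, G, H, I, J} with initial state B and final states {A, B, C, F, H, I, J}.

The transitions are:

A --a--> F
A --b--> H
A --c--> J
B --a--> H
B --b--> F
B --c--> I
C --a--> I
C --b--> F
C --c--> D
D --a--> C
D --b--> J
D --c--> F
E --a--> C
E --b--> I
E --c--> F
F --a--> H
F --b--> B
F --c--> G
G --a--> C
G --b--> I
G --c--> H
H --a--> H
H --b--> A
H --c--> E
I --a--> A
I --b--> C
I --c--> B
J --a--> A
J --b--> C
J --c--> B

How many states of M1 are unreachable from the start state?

A breadth-first search from the start state visits every state.

0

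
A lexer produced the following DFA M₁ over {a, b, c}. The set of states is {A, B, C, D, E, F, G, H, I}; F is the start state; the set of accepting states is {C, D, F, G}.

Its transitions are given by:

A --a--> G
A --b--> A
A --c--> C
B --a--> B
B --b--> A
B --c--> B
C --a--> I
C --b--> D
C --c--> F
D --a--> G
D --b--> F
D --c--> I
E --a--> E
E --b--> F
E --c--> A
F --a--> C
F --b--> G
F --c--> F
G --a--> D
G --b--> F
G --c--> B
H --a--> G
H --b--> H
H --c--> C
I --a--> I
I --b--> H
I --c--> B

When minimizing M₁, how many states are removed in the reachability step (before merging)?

No path from F leads to E; the other 8 states are all reachable.

1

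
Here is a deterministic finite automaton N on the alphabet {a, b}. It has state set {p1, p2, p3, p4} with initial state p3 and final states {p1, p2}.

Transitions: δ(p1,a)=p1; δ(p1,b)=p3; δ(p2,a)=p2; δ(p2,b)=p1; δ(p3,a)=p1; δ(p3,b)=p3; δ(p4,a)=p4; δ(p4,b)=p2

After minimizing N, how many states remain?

2

First remove the unreachable states {p2,p4}; 2 states remain.
Start with accepting vs non-accepting: {p1} | {p3}.
The partition is now stable with 2 blocks: {p1} | {p3}.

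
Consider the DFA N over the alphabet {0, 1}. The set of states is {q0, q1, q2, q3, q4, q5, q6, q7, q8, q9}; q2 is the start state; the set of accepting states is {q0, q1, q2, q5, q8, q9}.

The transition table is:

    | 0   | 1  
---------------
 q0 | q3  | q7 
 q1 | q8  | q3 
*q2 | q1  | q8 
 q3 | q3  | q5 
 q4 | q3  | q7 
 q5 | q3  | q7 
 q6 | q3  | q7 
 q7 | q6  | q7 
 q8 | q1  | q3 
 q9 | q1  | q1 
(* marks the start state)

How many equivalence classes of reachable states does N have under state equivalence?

6

Reachable states from the start: {q1,q2,q3,q5,q6,q7,q8}. Unreachable: {q0,q4,q9} — drop them.
Initial partition by acceptance: {q1,q2,q5,q8} | {q3,q6,q7}.
On input 0, block {q1,q2,q5,q8} splits into {q1,q2,q8} and {q5}.
Split {q1,q2,q8} by δ(·,1) → {q1,q8} and {q2}.
Refine {q3,q6,q7} on symbol 1: members go to different blocks, giving {q6,q7} and {q3}.
Refine {q6,q7} on symbol 0: members go to different blocks, giving {q6} and {q7}.
Stable partition: {q1,q8} | {q6} | {q5} | {q2} | {q3} | {q7} — 6 equivalence classes.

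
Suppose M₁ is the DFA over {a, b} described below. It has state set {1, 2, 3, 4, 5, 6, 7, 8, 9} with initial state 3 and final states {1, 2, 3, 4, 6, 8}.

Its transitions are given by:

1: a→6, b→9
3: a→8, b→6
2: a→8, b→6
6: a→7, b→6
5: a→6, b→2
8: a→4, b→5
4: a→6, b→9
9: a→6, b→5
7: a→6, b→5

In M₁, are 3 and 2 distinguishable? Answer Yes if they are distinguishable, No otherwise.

First remove the unreachable states {1}; 8 states remain.
P0 = {2,3,4,6,8} | {5,7,9}.
Split {2,3,4,6,8} by δ(·,a) → {2,3,4,8} and {6}.
Refine {2,3,4,8} on symbol a: members go to different blocks, giving {2,3,8} and {4}.
Split {2,3,8} by δ(·,a) → {2,3} and {8}.
On input b, block {5,7,9} splits into {7,9} and {5}.
Stable partition: {2,3} | {7,9} | {6} | {4} | {8} | {5} — 6 equivalence classes.
3 and 2 lie in the same block of the stable partition, so they are equivalent — no string distinguishes them.

No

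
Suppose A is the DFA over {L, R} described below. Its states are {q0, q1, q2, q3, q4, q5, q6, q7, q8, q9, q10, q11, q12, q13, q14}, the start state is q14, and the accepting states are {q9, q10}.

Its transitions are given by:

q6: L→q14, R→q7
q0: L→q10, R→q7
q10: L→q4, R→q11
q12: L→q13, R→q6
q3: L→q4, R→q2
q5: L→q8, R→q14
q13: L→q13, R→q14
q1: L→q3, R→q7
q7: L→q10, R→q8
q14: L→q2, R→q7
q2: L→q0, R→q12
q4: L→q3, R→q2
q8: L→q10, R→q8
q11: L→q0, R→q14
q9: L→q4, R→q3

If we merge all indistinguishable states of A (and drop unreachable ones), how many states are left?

9

Reachable states from the start: {q0,q2,q3,q4,q6,q7,q8,q10,q11,q12,q13,q14}. Unreachable: {q1,q5,q9} — drop them.
P0 = {q10} | {q0,q2,q3,q4,q6,q7,q8,q11,q12,q13,q14}.
On input L, block {q0,q2,q3,q4,q6,q7,q8,q11,q12,q13,q14} splits into {q2,q3,q4,q6,q11,q12,q13,q14} and {q0,q7,q8}.
Refine {q2,q3,q4,q6,q11,q12,q13,q14} on symbol L: members go to different blocks, giving {q3,q4,q6,q12,q13,q14} and {q2,q11}.
On input L, block {q3,q4,q6,q12,q13,q14} splits into {q3,q4,q6,q12,q13} and {q14}.
Refine {q3,q4,q6,q12,q13} on symbol L: members go to different blocks, giving {q3,q4,q12,q13} and {q6}.
Refine {q3,q4,q12,q13} on symbol R: members go to different blocks, giving {q3,q4} and {q12} and {q13}.
On input R, block {q2,q11} splits into {q2} and {q11}.
The partition is now stable with 9 blocks: {q10} | {q3,q4} | {q0,q7,q8} | {q2} | {q14} | {q6} | {q12} | {q13} | {q11}.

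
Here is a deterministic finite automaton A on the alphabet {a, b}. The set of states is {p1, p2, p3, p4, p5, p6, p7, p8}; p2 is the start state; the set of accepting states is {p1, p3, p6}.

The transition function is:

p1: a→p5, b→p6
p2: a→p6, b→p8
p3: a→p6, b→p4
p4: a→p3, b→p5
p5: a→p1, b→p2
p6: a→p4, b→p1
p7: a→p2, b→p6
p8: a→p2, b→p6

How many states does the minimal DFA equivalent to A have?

7

Reachable states from the start: {p1,p2,p3,p4,p5,p6,p8}. Unreachable: {p7} — drop them.
P0 = {p1,p3,p6} | {p2,p4,p5,p8}.
Refine {p1,p3,p6} on symbol a: members go to different blocks, giving {p1,p6} and {p3}.
Split {p2,p4,p5,p8} by δ(·,a) → {p2,p5} and {p4} and {p8}.
Refine {p1,p6} on symbol a: members go to different blocks, giving {p1} and {p6}.
Refine {p2,p5} on symbol a: members go to different blocks, giving {p2} and {p5}.
No further refinement is possible. Final partition (7 blocks): {p1} | {p2} | {p3} | {p4} | {p8} | {p6} | {p5}.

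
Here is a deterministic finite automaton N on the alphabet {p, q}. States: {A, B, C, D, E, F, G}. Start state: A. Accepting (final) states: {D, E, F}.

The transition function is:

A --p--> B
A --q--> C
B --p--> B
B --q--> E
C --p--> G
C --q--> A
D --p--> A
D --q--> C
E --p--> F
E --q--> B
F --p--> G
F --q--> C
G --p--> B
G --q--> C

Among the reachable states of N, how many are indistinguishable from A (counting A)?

2

Reachable states from the start: {A,B,C,E,F,G}. Unreachable: {D} — drop them.
Start with accepting vs non-accepting: {E,F} | {A,B,C,G}.
Split {E,F} by δ(·,p) → {E} and {F}.
Split {A,B,C,G} by δ(·,q) → {A,C,G} and {B}.
On input p, block {A,C,G} splits into {A,G} and {C}.
No further refinement is possible. Final partition (5 blocks): {E} | {A,G} | {F} | {B} | {C}.
The equivalence class containing A is {A,G}, of size 2.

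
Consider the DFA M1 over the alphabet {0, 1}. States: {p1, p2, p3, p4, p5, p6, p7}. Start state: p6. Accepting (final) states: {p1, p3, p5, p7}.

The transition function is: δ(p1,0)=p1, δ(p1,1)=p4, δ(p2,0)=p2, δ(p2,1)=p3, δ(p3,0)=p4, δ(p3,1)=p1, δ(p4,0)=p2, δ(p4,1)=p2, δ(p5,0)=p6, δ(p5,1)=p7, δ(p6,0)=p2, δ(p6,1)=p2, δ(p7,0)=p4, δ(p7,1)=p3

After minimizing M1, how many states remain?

4

Reachable states from the start: {p1,p2,p3,p4,p6}. Unreachable: {p5,p7} — drop them.
Start with accepting vs non-accepting: {p1,p3} | {p2,p4,p6}.
On input 0, block {p1,p3} splits into {p1} and {p3}.
On input 1, block {p2,p4,p6} splits into {p4,p6} and {p2}.
No further refinement is possible. Final partition (4 blocks): {p1} | {p4,p6} | {p3} | {p2}.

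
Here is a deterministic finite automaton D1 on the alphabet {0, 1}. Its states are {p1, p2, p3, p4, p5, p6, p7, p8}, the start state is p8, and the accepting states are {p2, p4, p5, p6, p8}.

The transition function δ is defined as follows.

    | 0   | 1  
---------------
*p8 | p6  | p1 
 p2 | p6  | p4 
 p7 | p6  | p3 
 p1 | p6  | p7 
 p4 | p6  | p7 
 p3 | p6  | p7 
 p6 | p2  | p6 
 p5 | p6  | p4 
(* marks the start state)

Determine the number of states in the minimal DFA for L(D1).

Reachable states from the start: {p1,p2,p3,p4,p6,p7,p8}. Unreachable: {p5} — drop them.
Initial partition by acceptance: {p2,p4,p6,p8} | {p1,p3,p7}.
Split {p2,p4,p6,p8} by δ(·,1) → {p2,p6} and {p4,p8}.
Split {p2,p6} by δ(·,1) → {p2} and {p6}.
The partition is now stable with 4 blocks: {p2} | {p1,p3,p7} | {p4,p8} | {p6}.

4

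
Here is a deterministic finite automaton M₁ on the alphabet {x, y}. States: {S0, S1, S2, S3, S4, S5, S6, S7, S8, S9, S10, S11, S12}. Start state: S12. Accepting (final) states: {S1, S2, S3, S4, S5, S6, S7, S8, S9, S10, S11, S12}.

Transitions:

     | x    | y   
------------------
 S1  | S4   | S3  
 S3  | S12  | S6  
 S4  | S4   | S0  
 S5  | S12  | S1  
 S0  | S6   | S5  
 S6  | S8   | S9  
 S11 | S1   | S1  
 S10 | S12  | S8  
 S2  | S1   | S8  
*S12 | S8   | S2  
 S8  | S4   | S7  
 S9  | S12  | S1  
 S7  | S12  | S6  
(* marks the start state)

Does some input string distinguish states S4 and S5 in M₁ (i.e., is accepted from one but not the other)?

Yes

First remove the unreachable states {S10,S11}; 11 states remain.
Initial partition by acceptance: {S1,S2,S3,S4,S5,S6,S7,S8,S9,S12} | {S0}.
On input y, block {S1,S2,S3,S4,S5,S6,S7,S8,S9,S12} splits into {S1,S2,S3,S5,S6,S7,S8,S9,S12} and {S4}.
On input x, block {S1,S2,S3,S5,S6,S7,S8,S9,S12} splits into {S2,S3,S5,S6,S7,S9,S12} and {S1,S8}.
On input x, block {S2,S3,S5,S6,S7,S9,S12} splits into {S3,S5,S7,S9} and {S2,S6,S12}.
On input y, block {S3,S5,S7,S9} splits into {S3,S7} and {S5,S9}.
Split {S2,S6,S12} by δ(·,y) → {S2} and {S6} and {S12}.
No further refinement is possible. Final partition (8 blocks): {S3,S7} | {S0} | {S4} | {S1,S8} | {S2} | {S5,S9} | {S6} | {S12}.
S4 and S5 end up in different blocks, so they are distinguishable. For instance, the string 'y' is accepted from only S5.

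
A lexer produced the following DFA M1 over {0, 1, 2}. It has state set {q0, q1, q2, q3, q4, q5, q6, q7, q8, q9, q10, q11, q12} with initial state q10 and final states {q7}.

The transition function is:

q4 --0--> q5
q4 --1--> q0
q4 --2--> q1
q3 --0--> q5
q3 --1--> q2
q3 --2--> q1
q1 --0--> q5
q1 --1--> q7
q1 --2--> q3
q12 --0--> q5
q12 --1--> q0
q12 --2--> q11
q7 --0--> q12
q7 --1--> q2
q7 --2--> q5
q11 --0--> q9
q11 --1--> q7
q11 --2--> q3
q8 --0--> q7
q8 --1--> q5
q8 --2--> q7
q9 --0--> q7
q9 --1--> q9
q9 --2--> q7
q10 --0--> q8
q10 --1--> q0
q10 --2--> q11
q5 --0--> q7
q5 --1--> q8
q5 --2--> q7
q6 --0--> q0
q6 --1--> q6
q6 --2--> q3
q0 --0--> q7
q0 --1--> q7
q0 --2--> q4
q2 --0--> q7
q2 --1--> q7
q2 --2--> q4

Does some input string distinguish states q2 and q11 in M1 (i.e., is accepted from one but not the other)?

Yes

First remove the unreachable states {q6}; 12 states remain.
Start with accepting vs non-accepting: {q7} | {q0,q1,q2,q3,q4,q5,q8,q9,q10,q11,q12}.
Refine {q0,q1,q2,q3,q4,q5,q8,q9,q10,q11,q12} on symbol 0: members go to different blocks, giving {q1,q3,q4,q10,q11,q12} and {q0,q2,q5,q8,q9}.
On input 1, block {q1,q3,q4,q10,q11,q12} splits into {q3,q4,q10,q12} and {q1,q11}.
Split {q0,q2,q5,q8,q9} by δ(·,1) → {q5,q8,q9} and {q0,q2}.
The partition is now stable with 5 blocks: {q7} | {q3,q4,q10,q12} | {q5,q8,q9} | {q1,q11} | {q0,q2}.
q2 and q11 end up in different blocks, so they are distinguishable. For instance, the string '0' is accepted from only q2.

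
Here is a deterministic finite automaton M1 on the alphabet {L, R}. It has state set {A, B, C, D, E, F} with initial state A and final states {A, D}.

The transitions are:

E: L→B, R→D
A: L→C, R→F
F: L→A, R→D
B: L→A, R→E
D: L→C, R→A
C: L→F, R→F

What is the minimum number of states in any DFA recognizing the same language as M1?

First remove the unreachable states {B,E}; 4 states remain.
Initial partition by acceptance: {A,D} | {C,F}.
On input R, block {A,D} splits into {A} and {D}.
Refine {C,F} on symbol L: members go to different blocks, giving {C} and {F}.
No further refinement is possible. Final partition (4 blocks): {A} | {C} | {D} | {F}.

4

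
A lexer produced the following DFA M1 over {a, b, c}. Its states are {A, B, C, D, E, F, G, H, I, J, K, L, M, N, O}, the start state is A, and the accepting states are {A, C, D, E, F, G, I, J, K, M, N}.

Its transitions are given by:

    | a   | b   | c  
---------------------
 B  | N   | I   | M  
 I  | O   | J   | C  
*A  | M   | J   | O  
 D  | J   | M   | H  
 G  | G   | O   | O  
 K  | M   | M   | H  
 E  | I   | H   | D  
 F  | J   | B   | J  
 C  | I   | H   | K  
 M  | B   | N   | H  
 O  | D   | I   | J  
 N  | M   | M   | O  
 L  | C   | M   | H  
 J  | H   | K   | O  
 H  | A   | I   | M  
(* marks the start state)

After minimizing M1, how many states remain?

States {E,F,G,L} cannot be reached from the start state, so discard them.
P0 = {A,C,D,I,J,K,M,N} | {B,H,O}.
Refine {A,C,D,I,J,K,M,N} on symbol a: members go to different blocks, giving {A,C,D,K,N} and {I,J,M}.
On input b, block {A,C,D,K,N} splits into {A,D,K,N} and {C}.
Refine {I,J,M} on symbol b: members go to different blocks, giving {J,M} and {I}.
No further refinement is possible. Final partition (5 blocks): {A,D,K,N} | {B,H,O} | {J,M} | {C} | {I}.

5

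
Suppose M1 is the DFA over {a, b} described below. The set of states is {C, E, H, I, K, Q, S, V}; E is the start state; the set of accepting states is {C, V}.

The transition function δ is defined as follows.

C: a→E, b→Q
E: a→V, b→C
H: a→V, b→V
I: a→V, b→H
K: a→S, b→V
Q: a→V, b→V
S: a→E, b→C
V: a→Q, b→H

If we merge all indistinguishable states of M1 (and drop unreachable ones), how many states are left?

States {I,K,S} cannot be reached from the start state, so discard them.
Start with accepting vs non-accepting: {C,V} | {E,H,Q}.
No further refinement is possible. Final partition (2 blocks): {C,V} | {E,H,Q}.

2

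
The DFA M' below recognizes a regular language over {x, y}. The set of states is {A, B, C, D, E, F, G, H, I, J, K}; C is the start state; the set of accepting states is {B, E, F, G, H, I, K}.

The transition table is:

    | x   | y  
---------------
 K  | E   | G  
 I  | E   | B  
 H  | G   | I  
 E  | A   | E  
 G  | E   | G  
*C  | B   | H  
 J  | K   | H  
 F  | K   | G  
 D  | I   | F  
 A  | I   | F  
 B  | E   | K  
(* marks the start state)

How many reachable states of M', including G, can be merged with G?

Reachable states from the start: {A,B,C,E,F,G,H,I,K}. Unreachable: {D,J} — drop them.
Initial partition by acceptance: {B,E,F,G,H,I,K} | {A,C}.
Split {B,E,F,G,H,I,K} by δ(·,x) → {B,F,G,H,I,K} and {E}.
Split {B,F,G,H,I,K} by δ(·,x) → {B,G,I,K} and {F,H}.
No further refinement is possible. Final partition (4 blocks): {B,G,I,K} | {A,C} | {E} | {F,H}.
State G belongs to the block {B,G,I,K}, which has 4 states.

4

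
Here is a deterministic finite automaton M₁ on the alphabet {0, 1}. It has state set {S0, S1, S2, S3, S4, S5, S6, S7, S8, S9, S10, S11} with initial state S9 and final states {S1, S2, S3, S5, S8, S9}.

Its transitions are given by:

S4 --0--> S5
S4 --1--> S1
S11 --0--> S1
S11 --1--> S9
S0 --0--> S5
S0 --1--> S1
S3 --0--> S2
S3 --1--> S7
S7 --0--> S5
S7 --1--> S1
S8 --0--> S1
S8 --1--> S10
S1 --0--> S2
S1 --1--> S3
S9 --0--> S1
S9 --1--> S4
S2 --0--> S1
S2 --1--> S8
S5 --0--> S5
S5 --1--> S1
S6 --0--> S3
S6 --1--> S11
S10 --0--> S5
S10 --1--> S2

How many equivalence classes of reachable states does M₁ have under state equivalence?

4

States {S0,S6,S11} cannot be reached from the start state, so discard them.
P0 = {S1,S2,S3,S5,S8,S9} | {S4,S7,S10}.
On input 1, block {S1,S2,S3,S5,S8,S9} splits into {S1,S2,S5} and {S3,S8,S9}.
Refine {S1,S2,S5} on symbol 1: members go to different blocks, giving {S1,S2} and {S5}.
The partition is now stable with 4 blocks: {S1,S2} | {S4,S7,S10} | {S3,S8,S9} | {S5}.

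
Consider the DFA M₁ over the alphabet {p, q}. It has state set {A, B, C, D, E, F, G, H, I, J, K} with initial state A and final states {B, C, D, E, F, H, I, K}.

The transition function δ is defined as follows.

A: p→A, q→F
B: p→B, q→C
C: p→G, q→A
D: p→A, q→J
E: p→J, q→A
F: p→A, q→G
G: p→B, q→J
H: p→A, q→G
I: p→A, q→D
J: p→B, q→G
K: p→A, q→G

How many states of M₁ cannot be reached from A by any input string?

5

No path from A leads to D, E, H, I, K; the other 6 states are all reachable.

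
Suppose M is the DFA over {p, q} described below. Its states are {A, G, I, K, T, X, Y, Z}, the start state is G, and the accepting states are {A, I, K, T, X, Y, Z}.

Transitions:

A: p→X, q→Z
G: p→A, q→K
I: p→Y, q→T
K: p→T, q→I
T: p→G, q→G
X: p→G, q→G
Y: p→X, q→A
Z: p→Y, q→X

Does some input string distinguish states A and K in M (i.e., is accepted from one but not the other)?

All states are reachable from the start state.
P0 = {A,I,K,T,X,Y,Z} | {G}.
Split {A,I,K,T,X,Y,Z} by δ(·,p) → {A,I,K,Y,Z} and {T,X}.
Refine {A,I,K,Y,Z} on symbol p: members go to different blocks, giving {A,K,Y} and {I,Z}.
Split {A,K,Y} by δ(·,q) → {A,K} and {Y}.
The partition is now stable with 5 blocks: {A,K} | {G} | {T,X} | {I,Z} | {Y}.
A and K lie in the same block of the stable partition, so they are equivalent — no string distinguishes them.

No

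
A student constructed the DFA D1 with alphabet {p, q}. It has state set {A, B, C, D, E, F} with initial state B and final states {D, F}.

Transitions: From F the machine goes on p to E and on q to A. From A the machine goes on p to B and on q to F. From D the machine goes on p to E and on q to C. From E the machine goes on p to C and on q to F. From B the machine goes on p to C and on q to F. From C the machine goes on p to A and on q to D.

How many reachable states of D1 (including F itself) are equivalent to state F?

Every state is reachable, so we keep all 6.
Initial partition by acceptance: {D,F} | {A,B,C,E}.
No further refinement is possible. Final partition (2 blocks): {D,F} | {A,B,C,E}.
The equivalence class containing F is {D,F}, of size 2.

2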